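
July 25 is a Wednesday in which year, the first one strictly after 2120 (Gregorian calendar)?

From one year to the next, a fixed date's weekday advances by 1, or by 2 when a Feb 29 lies between the two dates.
2120: July 25 is Thursday.
2121: Friday (+1)
2122: Saturday (+1)
2123: Sunday (+1)
2124: Tuesday (+2)
2125: Wednesday (+1)
July 25 falls on a Wednesday in 2125.

2125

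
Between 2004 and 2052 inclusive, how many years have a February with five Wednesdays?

2

February has 28 days (29 in leap years); it has five Wednesdays when Wednesday falls among the first (month-length − 28) days — i.e. when February 1 is Wednesday in a leap year (never in a common year).
February 1 by year: 2004:Sun 2005:Tue 2006:Wed 2007:Thu 2008:Fri 2009:Sun 2010:Mon 2011:Tue 2012:Wed✓ 2013:Fri 2014:Sat 2015:Sun 2016:Mon 2017:Wed 2018:Thu …(19 more)… 2038:Mon 2039:Tue 2040:Wed✓ 2041:Fri 2042:Sat 2043:Sun 2044:Mon 2045:Wed 2046:Thu 2047:Fri 2048:Sat 2049:Mon 2050:Tue 2051:Wed 2052:Thu
Years with five Wednesdays: 2012, 2040 → 2.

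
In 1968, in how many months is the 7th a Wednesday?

2

Check the 7th of each month of 1968: Jan 7: Sun, Feb 7: Wed, Mar 7: Thu, Apr 7: Sun, May 7: Tue, Jun 7: Fri, Jul 7: Sun, Aug 7: Wed, Sep 7: Sat, Oct 7: Mon, Nov 7: Thu, Dec 7: Sat.
Wednesday occurs in February, August — 2 months.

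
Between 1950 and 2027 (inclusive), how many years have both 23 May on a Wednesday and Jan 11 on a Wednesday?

3

Check each year's weekday for 23 May and Jan 11:
  1950: Tue/Wed  1951: Wed/Thu  1952: Fri/Fri  1953: Sat/Sun  1954: Sun/Mon  1955: Mon/Tue  1956: Wed/Wed ✓  1957: Thu/Fri  1958: Fri/Sat  1959: Sat/Sun  1960: Mon/Mon  1961: Tue/Wed  1962: Wed/Thu  1963: Thu/Fri  …(50 more)…  2014: Fri/Sat  2015: Sat/Sun  2016: Mon/Mon  2017: Tue/Wed  2018: Wed/Thu  2019: Thu/Fri  2020: Sat/Sat  2021: Sun/Mon  2022: Mon/Tue  2023: Tue/Wed  2024: Thu/Thu  2025: Fri/Sat  2026: Sat/Sun  2027: Sun/Mon
Both conditions hold in: 1956, 1984, 2012 — 3.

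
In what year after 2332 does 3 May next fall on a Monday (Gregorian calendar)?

From one year to the next, a fixed date's weekday advances by 1, or by 2 when a Feb 29 lies between the two dates.
2332: May 3 is Tuesday.
2333: Wednesday (+1)
2334: Thursday (+1)
2335: Friday (+1)
2336: Sunday (+2)
2337: Monday (+1)
3 May falls on a Monday in 2337.

2337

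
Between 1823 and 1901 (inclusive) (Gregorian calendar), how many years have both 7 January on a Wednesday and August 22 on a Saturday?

Check each year's weekday for 7 January and August 22:
  1823: Tue/Fri  1824: Wed/Sun  1825: Fri/Mon  1826: Sat/Tue  1827: Sun/Wed  1828: Mon/Fri  1829: Wed/Sat ✓  1830: Thu/Sun  1831: Fri/Mon  1832: Sat/Wed  1833: Mon/Thu  1834: Tue/Fri  1835: Wed/Sat ✓  1836: Thu/Mon  …(51 more)…  1888: Sat/Wed  1889: Mon/Thu  1890: Tue/Fri  1891: Wed/Sat ✓  1892: Thu/Mon  1893: Sat/Tue  1894: Sun/Wed  1895: Mon/Thu  1896: Tue/Sat  1897: Thu/Sun  1898: Fri/Mon  1899: Sat/Tue  1900: Sun/Wed  1901: Mon/Thu
Both conditions hold in: 1829, 1835, 1846, 1857, 1863, 1874, 1885, 1891 — 8.

8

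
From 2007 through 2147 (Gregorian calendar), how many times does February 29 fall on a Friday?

Leap years in 2007–2147: 34 of them.
Feb 29 weekday advances by 5 (mod 7) from one leap year to the next four years later (or differs when a century non-leap intervenes).
Leap-day weekdays: 2008:Fri✓ 2012:Wed 2016:Mon 2020:Sat 2024:Thu 2028:Tue 2032:Sun 2036:Fri✓ 2040:Wed 2044:Mon 2048:Sat 2052:Thu 2056:Tue …(8 more)… 2092:Fri✓ 2096:Wed 2104:Fri✓ 2108:Wed 2112:Mon 2116:Sat 2120:Thu 2124:Tue 2128:Sun 2132:Fri✓ 2136:Wed 2140:Mon 2144:Sat
Friday: 2008, 2036, 2064, 2092, 2104, 2132 → 6.

6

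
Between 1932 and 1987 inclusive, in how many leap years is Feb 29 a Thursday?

2

Leap years in 1932–1987: 14 of them.
Feb 29 weekday advances by 5 (mod 7) from one leap year to the next four years later (or differs when a century non-leap intervenes).
Leap-day weekdays: 1932:Mon 1936:Sat 1940:Thu✓ 1944:Tue 1948:Sun 1952:Fri 1956:Wed 1960:Mon 1964:Sat 1968:Thu✓ 1972:Tue 1976:Sun 1980:Fri 1984:Wed
Thursday: 1940, 1968 → 2.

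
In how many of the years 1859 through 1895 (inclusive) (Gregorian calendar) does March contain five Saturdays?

March has 31 days; it has five Saturdays when Saturday falls among the first (month-length − 28) days — i.e. when March 1 is one of Saturday/Friday/Thursday.
March 1 by year: 1859:Tue 1860:Thu✓ 1861:Fri✓ 1862:Sat✓ 1863:Sun 1864:Tue 1865:Wed 1866:Thu✓ 1867:Fri✓ 1868:Sun 1869:Mon 1870:Tue 1871:Wed 1872:Fri✓ 1873:Sat✓ …(7 more)… 1881:Tue 1882:Wed 1883:Thu✓ 1884:Sat✓ 1885:Sun 1886:Mon 1887:Tue 1888:Thu✓ 1889:Fri✓ 1890:Sat✓ 1891:Sun 1892:Tue 1893:Wed 1894:Thu✓ 1895:Fri✓
Years with five Saturdays: 1860, 1861, 1862, 1866, 1867, 1872, 1873, 1877, 1878, 1879, 1883, 1884, 1888, 1889, 1890, 1894, 1895 → 17.

17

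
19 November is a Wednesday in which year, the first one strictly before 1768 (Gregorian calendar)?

1766

From one year to the next, a fixed date's weekday advances by 1, or by 2 when a Feb 29 lies between the two dates.
1768: November 19 is Saturday.
1767: Thursday (−2)
1766: Wednesday (−1)
19 November falls on a Wednesday in 1766.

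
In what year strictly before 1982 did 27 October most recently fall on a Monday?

1980

From one year to the next, a fixed date's weekday advances by 1, or by 2 when a Feb 29 lies between the two dates.
1982: October 27 is Wednesday.
1981: Tuesday (−1)
1980: Monday (−1)
27 October falls on a Monday in 1980.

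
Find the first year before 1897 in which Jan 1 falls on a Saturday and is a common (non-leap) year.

Jan 1 advances by 2 weekdays after a leap year and by 1 after a common year.
1897: Jan 1 is Friday.
1896: Wednesday (leap)
1895: Tuesday
1894: Monday
1893: Sunday
1892: Friday (leap)
1891: Thursday
1890: Wednesday
1889: Tuesday
1888: Sunday (leap)
1887: Saturday
1887 begins on a Saturday and is a common year.

1887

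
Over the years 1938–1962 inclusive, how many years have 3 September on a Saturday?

4

Track 3 September's weekday year by year (advancing +1, or +2 across a Feb 29):
  1938: Sat ✓  1939: Sun (+1)  1940: Tue (+2)  1941: Wed (+1)  1942: Thu (+1)
  1943: Fri (+1)  1944: Sun (+2)  1945: Mon (+1)  1946: Tue (+1)  1947: Wed (+1)
  1948: Fri (+2)  1949: Sat (+1) ✓  1950: Sun (+1)  1951: Mon (+1)  1952: Wed (+2)
  1953: Thu (+1)  1954: Fri (+1)  1955: Sat (+1) ✓  1956: Mon (+2)  1957: Tue (+1)
  1958: Wed (+1)  1959: Thu (+1)  1960: Sat (+2) ✓  1961: Sun (+1)  1962: Mon (+1)
Saturday years: 1938, 1949, 1955, 1960 — 4 in total.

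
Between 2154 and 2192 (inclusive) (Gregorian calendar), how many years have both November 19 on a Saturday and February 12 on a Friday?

1

Check each year's weekday for November 19 and February 12:
  2154: Tue/Tue  2155: Wed/Wed  2156: Fri/Thu  2157: Sat/Sat  2158: Sun/Sun  2159: Mon/Mon  2160: Wed/Tue  2161: Thu/Thu  2162: Fri/Fri  2163: Sat/Sat  2164: Mon/Sun  2165: Tue/Tue  2166: Wed/Wed  2167: Thu/Thu  …(11 more)…  2179: Fri/Fri  2180: Sun/Sat  2181: Mon/Mon  2182: Tue/Tue  2183: Wed/Wed  2184: Fri/Thu  2185: Sat/Sat  2186: Sun/Sun  2187: Mon/Mon  2188: Wed/Tue  2189: Thu/Thu  2190: Fri/Fri  2191: Sat/Sat  2192: Mon/Sun
Both conditions hold in: 2168 — 1.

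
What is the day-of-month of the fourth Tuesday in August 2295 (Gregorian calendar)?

27

August 1, 2295 is a Thursday, so the first Tuesday is the 6th.
The fourth Tuesday is 6 + 21 = 27.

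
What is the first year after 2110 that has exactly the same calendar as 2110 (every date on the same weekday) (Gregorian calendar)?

Two years share a calendar iff Jan 1 falls on the same weekday and both are leap or both are common. 2110: Jan 1 is Wednesday, common year.
2111: Jan 1 Thursday, common
2112: Jan 1 Friday, leap
2113: Jan 1 Sunday, common
2114: Jan 1 Monday, common
2115: Jan 1 Tuesday, common
2116: Jan 1 Wednesday, leap
2117: Jan 1 Friday, common
2118: Jan 1 Saturday, common
2119: Jan 1 Sunday, common
2120: Jan 1 Monday, leap
2121: Jan 1 Wednesday, common
2121 matches on both conditions.

2121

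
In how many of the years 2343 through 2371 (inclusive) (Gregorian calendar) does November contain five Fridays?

8

November has 30 days; it has five Fridays when Friday falls among the first (month-length − 28) days — i.e. when November 1 is one of Friday/Thursday.
November 1 by year: 2343:Mon 2344:Wed 2345:Thu✓ 2346:Fri✓ 2347:Sat 2348:Mon 2349:Tue 2350:Wed 2351:Thu✓ 2352:Sat 2353:Sun 2354:Mon 2355:Tue 2356:Thu✓ 2357:Fri✓ 2358:Sat 2359:Sun 2360:Tue 2361:Wed 2362:Thu✓ 2363:Fri✓ 2364:Sun 2365:Mon 2366:Tue 2367:Wed 2368:Fri✓ 2369:Sat 2370:Sun 2371:Mon
Years with five Fridays: 2345, 2346, 2351, 2356, 2357, 2362, 2363, 2368 → 8.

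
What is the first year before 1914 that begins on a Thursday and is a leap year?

Jan 1 advances by 2 weekdays after a leap year and by 1 after a common year.
1914: Jan 1 is Thursday.
1913: Wednesday
1912: Monday (leap)
1911: Sunday
1910: Saturday
1909: Friday
1908: Wednesday (leap)
1907: Tuesday
1906: Monday
1905: Sunday
1904: Friday (leap)
1903: Thursday
1902: Wednesday
1901: Tuesday
1900: Monday
1899: Sunday
1898: Saturday
1897: Friday
1896: Wednesday (leap)
1895: Tuesday
1894: Monday
1893: Sunday
1892: Friday (leap)
1891: Thursday
1890: Wednesday
1889: Tuesday
1888: Sunday (leap)
1887: Saturday
1886: Friday
1885: Thursday
1884: Tuesday (leap)
1883: Monday
1882: Sunday
1881: Saturday
1880: Thursday (leap)
1880 begins on a Thursday and is a leap year.

1880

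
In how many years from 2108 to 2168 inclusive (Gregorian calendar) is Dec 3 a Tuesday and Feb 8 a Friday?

7

Check each year's weekday for Dec 3 and Feb 8:
  2108: Mon/Wed  2109: Tue/Fri ✓  2110: Wed/Sat  2111: Thu/Sun  2112: Sat/Mon  2113: Sun/Wed  2114: Mon/Thu  2115: Tue/Fri ✓  2116: Thu/Sat  2117: Fri/Mon  2118: Sat/Tue  2119: Sun/Wed  2120: Tue/Thu  2121: Wed/Sat  …(33 more)…  2155: Wed/Sat  2156: Fri/Sun  2157: Sat/Tue  2158: Sun/Wed  2159: Mon/Thu  2160: Wed/Fri  2161: Thu/Sun  2162: Fri/Mon  2163: Sat/Tue  2164: Mon/Wed  2165: Tue/Fri ✓  2166: Wed/Sat  2167: Thu/Sun  2168: Sat/Mon
Both conditions hold in: 2109, 2115, 2126, 2137, 2143, 2154, 2165 — 7.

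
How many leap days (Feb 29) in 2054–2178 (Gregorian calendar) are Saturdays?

4

Leap years in 2054–2178: 30 of them.
Feb 29 weekday advances by 5 (mod 7) from one leap year to the next four years later (or differs when a century non-leap intervenes).
Leap-day weekdays: 2056:Tue 2060:Sun 2064:Fri 2068:Wed 2072:Mon 2076:Sat✓ 2080:Thu 2084:Tue 2088:Sun 2092:Fri 2096:Wed 2104:Fri 2108:Wed …(4 more)… 2128:Sun 2132:Fri 2136:Wed 2140:Mon 2144:Sat✓ 2148:Thu 2152:Tue 2156:Sun 2160:Fri 2164:Wed 2168:Mon 2172:Sat✓ 2176:Thu
Saturday: 2076, 2116, 2144, 2172 → 4.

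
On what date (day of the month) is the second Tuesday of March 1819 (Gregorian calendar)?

9

March 1, 1819 is a Monday, so the first Tuesday is the 2nd.
The second Tuesday is 2 + 7 = 9.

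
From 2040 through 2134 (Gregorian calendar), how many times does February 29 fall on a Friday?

Leap years in 2040–2134: 23 of them.
Feb 29 weekday advances by 5 (mod 7) from one leap year to the next four years later (or differs when a century non-leap intervenes).
Leap-day weekdays: 2040:Wed 2044:Mon 2048:Sat 2052:Thu 2056:Tue 2060:Sun 2064:Fri✓ 2068:Wed 2072:Mon 2076:Sat 2080:Thu 2084:Tue 2088:Sun 2092:Fri✓ 2096:Wed 2104:Fri✓ 2108:Wed 2112:Mon 2116:Sat 2120:Thu 2124:Tue 2128:Sun 2132:Fri✓
Friday: 2064, 2092, 2104, 2132 → 4.

4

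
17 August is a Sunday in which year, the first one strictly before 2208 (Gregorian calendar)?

From one year to the next, a fixed date's weekday advances by 1, or by 2 when a Feb 29 lies between the two dates.
2208: August 17 is Wednesday.
2207: Monday (−2)
2206: Sunday (−1)
17 August falls on a Sunday in 2206.

2206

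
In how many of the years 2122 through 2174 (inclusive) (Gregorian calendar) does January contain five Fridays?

23

January has 31 days; it has five Fridays when Friday falls among the first (month-length − 28) days — i.e. when January 1 is one of Friday/Thursday/Wednesday.
January 1 by year: 2122:Thu✓ 2123:Fri✓ 2124:Sat 2125:Mon 2126:Tue 2127:Wed✓ 2128:Thu✓ 2129:Sat 2130:Sun 2131:Mon 2132:Tue 2133:Thu✓ 2134:Fri✓ 2135:Sat 2136:Sun …(23 more)… 2160:Tue 2161:Thu✓ 2162:Fri✓ 2163:Sat 2164:Sun 2165:Tue 2166:Wed✓ 2167:Thu✓ 2168:Fri✓ 2169:Sun 2170:Mon 2171:Tue 2172:Wed✓ 2173:Fri✓ 2174:Sat
Years with five Fridays: 2122, 2123, 2127, 2128, 2133, 2134, 2138, 2139, 2140, 2144, 2145, 2149, 2150, 2151, 2155, 2156, 2161, 2162, 2166, 2167, 2168, 2172, 2173 → 23.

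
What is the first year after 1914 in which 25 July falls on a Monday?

From one year to the next, a fixed date's weekday advances by 1, or by 2 when a Feb 29 lies between the two dates.
1914: July 25 is Saturday.
1915: Sunday (+1)
1916: Tuesday (+2)
1917: Wednesday (+1)
1918: Thursday (+1)
1919: Friday (+1)
1920: Sunday (+2)
1921: Monday (+1)
25 July falls on a Monday in 1921.

1921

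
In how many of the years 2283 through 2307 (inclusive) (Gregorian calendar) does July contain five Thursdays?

July has 31 days; it has five Thursdays when Thursday falls among the first (month-length − 28) days — i.e. when July 1 is one of Thursday/Wednesday/Tuesday.
July 1 by year: 2283:Sun 2284:Tue✓ 2285:Wed✓ 2286:Thu✓ 2287:Fri 2288:Sun 2289:Mon 2290:Tue✓ 2291:Wed✓ 2292:Fri 2293:Sat 2294:Sun 2295:Mon 2296:Wed✓ 2297:Thu✓ 2298:Fri 2299:Sat 2300:Sun 2301:Mon 2302:Tue✓ 2303:Wed✓ 2304:Fri 2305:Sat 2306:Sun 2307:Mon
Years with five Thursdays: 2284, 2285, 2286, 2290, 2291, 2296, 2297, 2302, 2303 → 9.

9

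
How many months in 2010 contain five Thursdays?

A month of length L has five Thursdays iff its first Thursday is on day ≤ L−28 (so day 1–3 in a 31-day month, 1–2 in a 30-day month, day 1 in a leap February).
Checking each month of 2010: Jan starts Fri (31d); Feb starts Mon (28d); Mar starts Mon (31d); Apr starts Thu (30d) ✓; May starts Sat (31d); Jun starts Tue (30d); Jul starts Thu (31d) ✓; Aug starts Sun (31d); Sep starts Wed (30d) ✓; Oct starts Fri (31d); Nov starts Mon (30d); Dec starts Wed (31d) ✓.
Five-Thursday months: April, July, September, December → 4.

4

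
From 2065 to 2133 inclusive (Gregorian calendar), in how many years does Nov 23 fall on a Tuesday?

Track Nov 23's weekday year by year (advancing +1, or +2 across a Feb 29):
  2065: Mon  2066: Tue (+1) ✓  2067: Wed (+1)  2068: Fri (+2)  2069: Sat (+1)
  2070: Sun (+1)  2071: Mon (+1)  2072: Wed (+2)  2073: Thu (+1)  2074: Fri (+1)
  2075: Sat (+1)  2076: Mon (+2)  2077: Tue (+1) ✓  2078: Wed (+1)  … (41 more years) …
  2120: Sat (+2)  2121: Sun (+1)  2122: Mon (+1)  2123: Tue (+1) ✓  2124: Thu (+2)
  2125: Fri (+1)  2126: Sat (+1)  2127: Sun (+1)  2128: Tue (+2) ✓  2129: Wed (+1)
  2130: Thu (+1)  2131: Fri (+1)  2132: Sun (+2)  2133: Mon (+1)
Tuesday years: 2066, 2077, 2083, 2088, 2094, 2100, 2106, 2117, 2123, 2128 — 10 in total.

10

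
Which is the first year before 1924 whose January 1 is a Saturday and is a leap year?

1916

Jan 1 advances by 2 weekdays after a leap year and by 1 after a common year.
1924: Jan 1 is Tuesday (leap).
1923: Monday
1922: Sunday
1921: Saturday
1920: Thursday (leap)
1919: Wednesday
1918: Tuesday
1917: Monday
1916: Saturday (leap)
1916 begins on a Saturday and is a leap year.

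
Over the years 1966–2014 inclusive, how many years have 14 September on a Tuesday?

Track 14 September's weekday year by year (advancing +1, or +2 across a Feb 29):
  1966: Wed  1967: Thu (+1)  1968: Sat (+2)  1969: Sun (+1)  1970: Mon (+1)
  1971: Tue (+1) ✓  1972: Thu (+2)  1973: Fri (+1)  1974: Sat (+1)  1975: Sun (+1)
  1976: Tue (+2) ✓  1977: Wed (+1)  1978: Thu (+1)  1979: Fri (+1)  … (21 more years) …
  2001: Fri (+1)  2002: Sat (+1)  2003: Sun (+1)  2004: Tue (+2) ✓  2005: Wed (+1)
  2006: Thu (+1)  2007: Fri (+1)  2008: Sun (+2)  2009: Mon (+1)  2010: Tue (+1) ✓
  2011: Wed (+1)  2012: Fri (+2)  2013: Sat (+1)  2014: Sun (+1)
Tuesday years: 1971, 1976, 1982, 1993, 1999, 2004, 2010 — 7 in total.

7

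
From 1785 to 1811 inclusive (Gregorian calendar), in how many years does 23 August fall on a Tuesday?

Track 23 August's weekday year by year (advancing +1, or +2 across a Feb 29):
  1785: Tue ✓  1786: Wed (+1)  1787: Thu (+1)  1788: Sat (+2)  1789: Sun (+1)
  1790: Mon (+1)  1791: Tue (+1) ✓  1792: Thu (+2)  1793: Fri (+1)  1794: Sat (+1)
  1795: Sun (+1)  1796: Tue (+2) ✓  1797: Wed (+1)  1798: Thu (+1)  1799: Fri (+1)
  1800: Sat (+1)  1801: Sun (+1)  1802: Mon (+1)  1803: Tue (+1) ✓  1804: Thu (+2)
  1805: Fri (+1)  1806: Sat (+1)  1807: Sun (+1)  1808: Tue (+2) ✓  1809: Wed (+1)
  1810: Thu (+1)  1811: Fri (+1)
Tuesday years: 1785, 1791, 1796, 1803, 1808 — 5 in total.

5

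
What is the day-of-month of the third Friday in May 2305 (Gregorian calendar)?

May 1, 2305 is a Monday, so the first Friday is the 5th.
The third Friday is 5 + 14 = 19.

19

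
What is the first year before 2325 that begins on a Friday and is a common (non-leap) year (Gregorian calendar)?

2315

Jan 1 advances by 2 weekdays after a leap year and by 1 after a common year.
2325: Jan 1 is Thursday.
2324: Tuesday (leap)
2323: Monday
2322: Sunday
2321: Saturday
2320: Thursday (leap)
2319: Wednesday
2318: Tuesday
2317: Monday
2316: Saturday (leap)
2315: Friday
2315 begins on a Friday and is a common year.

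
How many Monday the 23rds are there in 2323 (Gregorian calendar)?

Check the 23rd of each month of 2323: Jan 23: Tue, Feb 23: Fri, Mar 23: Fri, Apr 23: Mon, May 23: Wed, Jun 23: Sat, Jul 23: Mon, Aug 23: Thu, Sep 23: Sun, Oct 23: Tue, Nov 23: Fri, Dec 23: Sun.
Monday occurs in April, July — 2 months.

2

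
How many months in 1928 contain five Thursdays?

4

A month of length L has five Thursdays iff its first Thursday is on day ≤ L−28 (so day 1–3 in a 31-day month, 1–2 in a 30-day month, day 1 in a leap February).
Checking each month of 1928: Jan starts Sun (31d); Feb starts Wed (29d); Mar starts Thu (31d) ✓; Apr starts Sun (30d); May starts Tue (31d) ✓; Jun starts Fri (30d); Jul starts Sun (31d); Aug starts Wed (31d) ✓; Sep starts Sat (30d); Oct starts Mon (31d); Nov starts Thu (30d) ✓; Dec starts Sat (31d).
Five-Thursday months: March, May, August, November → 4.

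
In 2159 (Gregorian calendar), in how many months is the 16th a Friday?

Check the 16th of each month of 2159: Jan 16: Tue, Feb 16: Fri, Mar 16: Fri, Apr 16: Mon, May 16: Wed, Jun 16: Sat, Jul 16: Mon, Aug 16: Thu, Sep 16: Sun, Oct 16: Tue, Nov 16: Fri, Dec 16: Sun.
Friday occurs in February, March, November — 3 months.

3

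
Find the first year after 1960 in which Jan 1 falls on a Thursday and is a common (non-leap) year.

1970

Jan 1 advances by 2 weekdays after a leap year and by 1 after a common year.
1960: Jan 1 is Friday (leap).
1961: Sunday
1962: Monday
1963: Tuesday
1964: Wednesday (leap)
1965: Friday
1966: Saturday
1967: Sunday
1968: Monday (leap)
1969: Wednesday
1970: Thursday
1970 begins on a Thursday and is a common year.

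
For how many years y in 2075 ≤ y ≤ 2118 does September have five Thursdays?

September has 30 days; it has five Thursdays when Thursday falls among the first (month-length − 28) days — i.e. when September 1 is one of Thursday/Wednesday.
September 1 by year: 2075:Sun 2076:Tue 2077:Wed✓ 2078:Thu✓ 2079:Fri 2080:Sun 2081:Mon 2082:Tue 2083:Wed✓ 2084:Fri 2085:Sat 2086:Sun 2087:Mon 2088:Wed✓ 2089:Thu✓ …(14 more)… 2104:Mon 2105:Tue 2106:Wed✓ 2107:Thu✓ 2108:Sat 2109:Sun 2110:Mon 2111:Tue 2112:Thu✓ 2113:Fri 2114:Sat 2115:Sun 2116:Tue 2117:Wed✓ 2118:Thu✓
Years with five Thursdays: 2077, 2078, 2083, 2088, 2089, 2094, 2095, 2100, 2101, 2106, 2107, 2112, 2117, 2118 → 14.

14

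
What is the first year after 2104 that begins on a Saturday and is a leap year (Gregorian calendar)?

2124

Jan 1 advances by 2 weekdays after a leap year and by 1 after a common year.
2104: Jan 1 is Tuesday (leap).
2105: Thursday
2106: Friday
2107: Saturday
2108: Sunday (leap)
2109: Tuesday
2110: Wednesday
2111: Thursday
2112: Friday (leap)
2113: Sunday
2114: Monday
2115: Tuesday
2116: Wednesday (leap)
2117: Friday
2118: Saturday
2119: Sunday
2120: Monday (leap)
2121: Wednesday
2122: Thursday
2123: Friday
2124: Saturday (leap)
2124 begins on a Saturday and is a leap year.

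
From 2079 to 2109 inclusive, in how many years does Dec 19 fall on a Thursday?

Track Dec 19's weekday year by year (advancing +1, or +2 across a Feb 29):
  2079: Tue  2080: Thu (+2) ✓  2081: Fri (+1)  2082: Sat (+1)  2083: Sun (+1)
  2084: Tue (+2)  2085: Wed (+1)  2086: Thu (+1) ✓  2087: Fri (+1)  2088: Sun (+2)
  2089: Mon (+1)  2090: Tue (+1)  2091: Wed (+1)  2092: Fri (+2)  … (3 more years) …
  2096: Wed (+2)  2097: Thu (+1) ✓  2098: Fri (+1)  2099: Sat (+1)  2100: Sun (+1)
  2101: Mon (+1)  2102: Tue (+1)  2103: Wed (+1)  2104: Fri (+2)  2105: Sat (+1)
  2106: Sun (+1)  2107: Mon (+1)  2108: Wed (+2)  2109: Thu (+1) ✓
Thursday years: 2080, 2086, 2097, 2109 — 4 in total.

4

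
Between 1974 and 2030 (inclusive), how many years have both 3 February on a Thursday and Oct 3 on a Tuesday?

Check each year's weekday for 3 February and Oct 3:
  1974: Sun/Thu  1975: Mon/Fri  1976: Tue/Sun  1977: Thu/Mon  1978: Fri/Tue  1979: Sat/Wed  1980: Sun/Fri  1981: Tue/Sat  1982: Wed/Sun  1983: Thu/Mon  1984: Fri/Wed  1985: Sun/Thu  1986: Mon/Fri  1987: Tue/Sat  …(29 more)…  2017: Fri/Tue  2018: Sat/Wed  2019: Sun/Thu  2020: Mon/Sat  2021: Wed/Sun  2022: Thu/Mon  2023: Fri/Tue  2024: Sat/Thu  2025: Mon/Fri  2026: Tue/Sat  2027: Wed/Sun  2028: Thu/Tue ✓  2029: Sat/Wed  2030: Sun/Thu
Both conditions hold in: 2000, 2028 — 2.

2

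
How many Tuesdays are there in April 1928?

April 1928 has 30 days and begins on Sunday.
The first Tuesday is April 3.
Tuesdays fall on 3, 10, 17, 24 — that's 4.

4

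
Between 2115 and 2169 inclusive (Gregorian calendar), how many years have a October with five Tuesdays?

23

October has 31 days; it has five Tuesdays when Tuesday falls among the first (month-length − 28) days — i.e. when October 1 is one of Tuesday/Monday/Sunday.
October 1 by year: 2115:Tue✓ 2116:Thu 2117:Fri 2118:Sat 2119:Sun✓ 2120:Tue✓ 2121:Wed 2122:Thu 2123:Fri 2124:Sun✓ 2125:Mon✓ 2126:Tue✓ 2127:Wed 2128:Fri 2129:Sat …(25 more)… 2155:Wed 2156:Fri 2157:Sat 2158:Sun✓ 2159:Mon✓ 2160:Wed 2161:Thu 2162:Fri 2163:Sat 2164:Mon✓ 2165:Tue✓ 2166:Wed 2167:Thu 2168:Sat 2169:Sun✓
Years with five Tuesdays: 2115, 2119, 2120, 2124, 2125, 2126, 2130, 2131, 2136, 2137, 2141, 2142, 2143, 2147, 2148, 2152, 2153, 2154, 2158, 2159, 2164, 2165, 2169 → 23.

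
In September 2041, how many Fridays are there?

4

September 2041 has 30 days and begins on Sunday.
The first Friday is September 6.
Fridays fall on 6, 13, 20, 27 — that's 4.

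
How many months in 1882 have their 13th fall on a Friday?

2

Check the 13th of each month of 1882: Jan 13: Fri, Feb 13: Mon, Mar 13: Mon, Apr 13: Thu, May 13: Sat, Jun 13: Tue, Jul 13: Thu, Aug 13: Sun, Sep 13: Wed, Oct 13: Fri, Nov 13: Mon, Dec 13: Wed.
Friday occurs in January, October — 2 months.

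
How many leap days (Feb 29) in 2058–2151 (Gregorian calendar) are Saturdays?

3

Leap years in 2058–2151: 22 of them.
Feb 29 weekday advances by 5 (mod 7) from one leap year to the next four years later (or differs when a century non-leap intervenes).
Leap-day weekdays: 2060:Sun 2064:Fri 2068:Wed 2072:Mon 2076:Sat✓ 2080:Thu 2084:Tue 2088:Sun 2092:Fri 2096:Wed 2104:Fri 2108:Wed 2112:Mon 2116:Sat✓ 2120:Thu 2124:Tue 2128:Sun 2132:Fri 2136:Wed 2140:Mon 2144:Sat✓ 2148:Thu
Saturday: 2076, 2116, 2144 → 3.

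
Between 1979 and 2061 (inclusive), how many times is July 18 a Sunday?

12

Track July 18's weekday year by year (advancing +1, or +2 across a Feb 29):
  1979: Wed  1980: Fri (+2)  1981: Sat (+1)  1982: Sun (+1) ✓  1983: Mon (+1)
  1984: Wed (+2)  1985: Thu (+1)  1986: Fri (+1)  1987: Sat (+1)  1988: Mon (+2)
  1989: Tue (+1)  1990: Wed (+1)  1991: Thu (+1)  1992: Sat (+2)  … (55 more years) …
  2048: Sat (+2)  2049: Sun (+1) ✓  2050: Mon (+1)  2051: Tue (+1)  2052: Thu (+2)
  2053: Fri (+1)  2054: Sat (+1)  2055: Sun (+1) ✓  2056: Tue (+2)  2057: Wed (+1)
  2058: Thu (+1)  2059: Fri (+1)  2060: Sun (+2) ✓  2061: Mon (+1)
Sunday years: 1982, 1993, 1999, 2004, 2010, 2021, 2027, 2032, 2038, 2049, 2055, 2060 — 12 in total.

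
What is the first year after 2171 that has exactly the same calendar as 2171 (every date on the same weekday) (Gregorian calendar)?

2182

Two years share a calendar iff Jan 1 falls on the same weekday and both are leap or both are common. 2171: Jan 1 is Tuesday, common year.
2172: Jan 1 Wednesday, leap
2173: Jan 1 Friday, common
2174: Jan 1 Saturday, common
2175: Jan 1 Sunday, common
2176: Jan 1 Monday, leap
2177: Jan 1 Wednesday, common
2178: Jan 1 Thursday, common
2179: Jan 1 Friday, common
2180: Jan 1 Saturday, leap
2181: Jan 1 Monday, common
2182: Jan 1 Tuesday, common
2182 matches on both conditions.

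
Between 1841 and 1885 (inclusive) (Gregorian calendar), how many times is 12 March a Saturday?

Track 12 March's weekday year by year (advancing +1, or +2 across a Feb 29):
  1841: Fri  1842: Sat (+1) ✓  1843: Sun (+1)  1844: Tue (+2)  1845: Wed (+1)
  1846: Thu (+1)  1847: Fri (+1)  1848: Sun (+2)  1849: Mon (+1)  1850: Tue (+1)
  1851: Wed (+1)  1852: Fri (+2)  1853: Sat (+1) ✓  1854: Sun (+1)  … (17 more years) …
  1872: Tue (+2)  1873: Wed (+1)  1874: Thu (+1)  1875: Fri (+1)  1876: Sun (+2)
  1877: Mon (+1)  1878: Tue (+1)  1879: Wed (+1)  1880: Fri (+2)  1881: Sat (+1) ✓
  1882: Sun (+1)  1883: Mon (+1)  1884: Wed (+2)  1885: Thu (+1)
Saturday years: 1842, 1853, 1859, 1864, 1870, 1881 — 6 in total.

6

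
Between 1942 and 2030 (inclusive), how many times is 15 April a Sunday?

Track 15 April's weekday year by year (advancing +1, or +2 across a Feb 29):
  1942: Wed  1943: Thu (+1)  1944: Sat (+2)  1945: Sun (+1) ✓  1946: Mon (+1)
  1947: Tue (+1)  1948: Thu (+2)  1949: Fri (+1)  1950: Sat (+1)  1951: Sun (+1) ✓
  1952: Tue (+2)  1953: Wed (+1)  1954: Thu (+1)  1955: Fri (+1)  … (61 more years) …
  2017: Sat (+1)  2018: Sun (+1) ✓  2019: Mon (+1)  2020: Wed (+2)  2021: Thu (+1)
  2022: Fri (+1)  2023: Sat (+1)  2024: Mon (+2)  2025: Tue (+1)  2026: Wed (+1)
  2027: Thu (+1)  2028: Sat (+2)  2029: Sun (+1) ✓  2030: Mon (+1)
Sunday years: 1945, 1951, 1956, 1962, 1973, 1979, 1984, 1990, 2001, 2007, 2012, 2018, 2029 — 13 in total.

13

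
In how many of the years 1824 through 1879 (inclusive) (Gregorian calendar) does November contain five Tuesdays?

16

November has 30 days; it has five Tuesdays when Tuesday falls among the first (month-length − 28) days — i.e. when November 1 is one of Tuesday/Monday.
November 1 by year: 1824:Mon✓ 1825:Tue✓ 1826:Wed 1827:Thu 1828:Sat 1829:Sun 1830:Mon✓ 1831:Tue✓ 1832:Thu 1833:Fri 1834:Sat 1835:Sun 1836:Tue✓ 1837:Wed 1838:Thu …(26 more)… 1865:Wed 1866:Thu 1867:Fri 1868:Sun 1869:Mon✓ 1870:Tue✓ 1871:Wed 1872:Fri 1873:Sat 1874:Sun 1875:Mon✓ 1876:Wed 1877:Thu 1878:Fri 1879:Sat
Years with five Tuesdays: 1824, 1825, 1830, 1831, 1836, 1841, 1842, 1847, 1852, 1853, 1858, 1859, 1864, 1869, 1870, 1875 → 16.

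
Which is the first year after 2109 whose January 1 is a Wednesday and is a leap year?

Jan 1 advances by 2 weekdays after a leap year and by 1 after a common year.
2109: Jan 1 is Tuesday.
2110: Wednesday
2111: Thursday
2112: Friday (leap)
2113: Sunday
2114: Monday
2115: Tuesday
2116: Wednesday (leap)
2116 begins on a Wednesday and is a leap year.

2116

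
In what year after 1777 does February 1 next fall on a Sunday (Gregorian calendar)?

From one year to the next, a fixed date's weekday advances by 1, or by 2 when a Feb 29 lies between the two dates.
1777: February 1 is Saturday.
1778: Sunday (+1)
February 1 falls on a Sunday in 1778.

1778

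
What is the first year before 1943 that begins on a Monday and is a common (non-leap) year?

Jan 1 advances by 2 weekdays after a leap year and by 1 after a common year.
1943: Jan 1 is Friday.
1942: Thursday
1941: Wednesday
1940: Monday (leap)
1939: Sunday
1938: Saturday
1937: Friday
1936: Wednesday (leap)
1935: Tuesday
1934: Monday
1934 begins on a Monday and is a common year.

1934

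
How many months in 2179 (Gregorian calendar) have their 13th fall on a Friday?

Check the 13th of each month of 2179: Jan 13: Wed, Feb 13: Sat, Mar 13: Sat, Apr 13: Tue, May 13: Thu, Jun 13: Sun, Jul 13: Tue, Aug 13: Fri, Sep 13: Mon, Oct 13: Wed, Nov 13: Sat, Dec 13: Mon.
Friday occurs in August — 1 month.

1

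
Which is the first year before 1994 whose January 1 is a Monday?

Jan 1 advances by 2 weekdays after a leap year and by 1 after a common year.
1994: Jan 1 is Saturday.
1993: Friday
1992: Wednesday (leap)
1991: Tuesday
1990: Monday
1990 begins on a Monday

1990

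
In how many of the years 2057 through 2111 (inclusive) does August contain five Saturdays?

August has 31 days; it has five Saturdays when Saturday falls among the first (month-length − 28) days — i.e. when August 1 is one of Saturday/Friday/Thursday.
August 1 by year: 2057:Wed 2058:Thu✓ 2059:Fri✓ 2060:Sun 2061:Mon 2062:Tue 2063:Wed 2064:Fri✓ 2065:Sat✓ 2066:Sun 2067:Mon 2068:Wed 2069:Thu✓ 2070:Fri✓ 2071:Sat✓ …(25 more)… 2097:Thu✓ 2098:Fri✓ 2099:Sat✓ 2100:Sun 2101:Mon 2102:Tue 2103:Wed 2104:Fri✓ 2105:Sat✓ 2106:Sun 2107:Mon 2108:Wed 2109:Thu✓ 2110:Fri✓ 2111:Sat✓
Years with five Saturdays: 2058, 2059, 2064, 2065, 2069, 2070, 2071, 2075, 2076, 2080, 2081, 2082, 2086, 2087, 2092, 2093, 2097, 2098, 2099, 2104, 2105, 2109, 2110, 2111 → 24.

24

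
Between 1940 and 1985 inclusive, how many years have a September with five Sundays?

14

September has 30 days; it has five Sundays when Sunday falls among the first (month-length − 28) days — i.e. when September 1 is one of Sunday/Saturday.
September 1 by year: 1940:Sun✓ 1941:Mon 1942:Tue 1943:Wed 1944:Fri 1945:Sat✓ 1946:Sun✓ 1947:Mon 1948:Wed 1949:Thu 1950:Fri 1951:Sat✓ 1952:Mon 1953:Tue 1954:Wed …(16 more)… 1971:Wed 1972:Fri 1973:Sat✓ 1974:Sun✓ 1975:Mon 1976:Wed 1977:Thu 1978:Fri 1979:Sat✓ 1980:Mon 1981:Tue 1982:Wed 1983:Thu 1984:Sat✓ 1985:Sun✓
Years with five Sundays: 1940, 1945, 1946, 1951, 1956, 1957, 1962, 1963, 1968, 1973, 1974, 1979, 1984, 1985 → 14.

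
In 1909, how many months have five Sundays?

A month of length L has five Sundays iff its first Sunday is on day ≤ L−28 (so day 1–3 in a 31-day month, 1–2 in a 30-day month, day 1 in a leap February).
Checking each month of 1909: Jan starts Fri (31d) ✓; Feb starts Mon (28d); Mar starts Mon (31d); Apr starts Thu (30d); May starts Sat (31d) ✓; Jun starts Tue (30d); Jul starts Thu (31d); Aug starts Sun (31d) ✓; Sep starts Wed (30d); Oct starts Fri (31d) ✓; Nov starts Mon (30d); Dec starts Wed (31d).
Five-Sunday months: January, May, August, October → 4.

4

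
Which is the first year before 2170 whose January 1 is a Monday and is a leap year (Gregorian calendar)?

Jan 1 advances by 2 weekdays after a leap year and by 1 after a common year.
2170: Jan 1 is Monday.
2169: Sunday
2168: Friday (leap)
2167: Thursday
2166: Wednesday
2165: Tuesday
2164: Sunday (leap)
2163: Saturday
2162: Friday
2161: Thursday
2160: Tuesday (leap)
2159: Monday
2158: Sunday
2157: Saturday
2156: Thursday (leap)
2155: Wednesday
2154: Tuesday
2153: Monday
2152: Saturday (leap)
2151: Friday
2150: Thursday
2149: Wednesday
2148: Monday (leap)
2148 begins on a Monday and is a leap year.

2148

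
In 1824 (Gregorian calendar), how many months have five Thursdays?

5

A month of length L has five Thursdays iff its first Thursday is on day ≤ L−28 (so day 1–3 in a 31-day month, 1–2 in a 30-day month, day 1 in a leap February).
Checking each month of 1824: Jan starts Thu (31d) ✓; Feb starts Sun (29d); Mar starts Mon (31d); Apr starts Thu (30d) ✓; May starts Sat (31d); Jun starts Tue (30d); Jul starts Thu (31d) ✓; Aug starts Sun (31d); Sep starts Wed (30d) ✓; Oct starts Fri (31d); Nov starts Mon (30d); Dec starts Wed (31d) ✓.
Five-Thursday months: January, April, July, September, December → 5.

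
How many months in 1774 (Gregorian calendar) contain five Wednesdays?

4

A month of length L has five Wednesdays iff its first Wednesday is on day ≤ L−28 (so day 1–3 in a 31-day month, 1–2 in a 30-day month, day 1 in a leap February).
Checking each month of 1774: Jan starts Sat (31d); Feb starts Tue (28d); Mar starts Tue (31d) ✓; Apr starts Fri (30d); May starts Sun (31d); Jun starts Wed (30d) ✓; Jul starts Fri (31d); Aug starts Mon (31d) ✓; Sep starts Thu (30d); Oct starts Sat (31d); Nov starts Tue (30d) ✓; Dec starts Thu (31d).
Five-Wednesday months: March, June, August, November → 4.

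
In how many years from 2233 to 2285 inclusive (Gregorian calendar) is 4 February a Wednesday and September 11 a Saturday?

2

Check each year's weekday for 4 February and September 11:
  2233: Mon/Wed  2234: Tue/Thu  2235: Wed/Fri  2236: Thu/Sun  2237: Sat/Mon  2238: Sun/Tue  2239: Mon/Wed  2240: Tue/Fri  2241: Thu/Sat  2242: Fri/Sun  2243: Sat/Mon  2244: Sun/Wed  2245: Tue/Thu  2246: Wed/Fri  …(25 more)…  2272: Sun/Wed  2273: Tue/Thu  2274: Wed/Fri  2275: Thu/Sat  2276: Fri/Mon  2277: Sun/Tue  2278: Mon/Wed  2279: Tue/Thu  2280: Wed/Sat ✓  2281: Fri/Sun  2282: Sat/Mon  2283: Sun/Tue  2284: Mon/Thu  2285: Wed/Fri
Both conditions hold in: 2252, 2280 — 2.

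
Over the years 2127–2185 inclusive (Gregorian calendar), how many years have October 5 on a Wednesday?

Track October 5's weekday year by year (advancing +1, or +2 across a Feb 29):
  2127: Sun  2128: Tue (+2)  2129: Wed (+1) ✓  2130: Thu (+1)  2131: Fri (+1)
  2132: Sun (+2)  2133: Mon (+1)  2134: Tue (+1)  2135: Wed (+1) ✓  2136: Fri (+2)
  2137: Sat (+1)  2138: Sun (+1)  2139: Mon (+1)  2140: Wed (+2) ✓  … (31 more years) …
  2172: Mon (+2)  2173: Tue (+1)  2174: Wed (+1) ✓  2175: Thu (+1)  2176: Sat (+2)
  2177: Sun (+1)  2178: Mon (+1)  2179: Tue (+1)  2180: Thu (+2)  2181: Fri (+1)
  2182: Sat (+1)  2183: Sun (+1)  2184: Tue (+2)  2185: Wed (+1) ✓
Wednesday years: 2129, 2135, 2140, 2146, 2157, 2163, 2168, 2174, 2185 — 9 in total.

9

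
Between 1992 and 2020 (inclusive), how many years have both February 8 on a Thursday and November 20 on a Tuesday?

3

Check each year's weekday for February 8 and November 20:
  1992: Sat/Fri  1993: Mon/Sat  1994: Tue/Sun  1995: Wed/Mon  1996: Thu/Wed  1997: Sat/Thu  1998: Sun/Fri  1999: Mon/Sat  2000: Tue/Mon  2001: Thu/Tue ✓  2002: Fri/Wed  2003: Sat/Thu  2004: Sun/Sat  2005: Tue/Sun  2006: Wed/Mon  2007: Thu/Tue ✓  2008: Fri/Thu  2009: Sun/Fri  2010: Mon/Sat  2011: Tue/Sun  2012: Wed/Tue  2013: Fri/Wed  2014: Sat/Thu  2015: Sun/Fri  2016: Mon/Sun  2017: Wed/Mon  2018: Thu/Tue ✓  2019: Fri/Wed  2020: Sat/Fri
Both conditions hold in: 2001, 2007, 2018 — 3.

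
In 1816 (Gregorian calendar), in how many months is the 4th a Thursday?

Check the 4th of each month of 1816: Jan 4: Thu, Feb 4: Sun, Mar 4: Mon, Apr 4: Thu, May 4: Sat, Jun 4: Tue, Jul 4: Thu, Aug 4: Sun, Sep 4: Wed, Oct 4: Fri, Nov 4: Mon, Dec 4: Wed.
Thursday occurs in January, April, July — 3 months.

3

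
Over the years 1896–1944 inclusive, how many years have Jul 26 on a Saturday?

Track Jul 26's weekday year by year (advancing +1, or +2 across a Feb 29):
  1896: Sun  1897: Mon (+1)  1898: Tue (+1)  1899: Wed (+1)  1900: Thu (+1)
  1901: Fri (+1)  1902: Sat (+1) ✓  1903: Sun (+1)  1904: Tue (+2)  1905: Wed (+1)
  1906: Thu (+1)  1907: Fri (+1)  1908: Sun (+2)  1909: Mon (+1)  … (21 more years) …
  1931: Sun (+1)  1932: Tue (+2)  1933: Wed (+1)  1934: Thu (+1)  1935: Fri (+1)
  1936: Sun (+2)  1937: Mon (+1)  1938: Tue (+1)  1939: Wed (+1)  1940: Fri (+2)
  1941: Sat (+1) ✓  1942: Sun (+1)  1943: Mon (+1)  1944: Wed (+2)
Saturday years: 1902, 1913, 1919, 1924, 1930, 1941 — 6 in total.

6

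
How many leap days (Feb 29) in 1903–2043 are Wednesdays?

5

Leap years in 1903–2043: 35 of them.
Feb 29 weekday advances by 5 (mod 7) from one leap year to the next four years later (or differs when a century non-leap intervenes).
Leap-day weekdays: 1904:Mon 1908:Sat 1912:Thu 1916:Tue 1920:Sun 1924:Fri 1928:Wed✓ 1932:Mon 1936:Sat 1940:Thu 1944:Tue 1948:Sun 1952:Fri …(9 more)… 1992:Sat 1996:Thu 2000:Tue 2004:Sun 2008:Fri 2012:Wed✓ 2016:Mon 2020:Sat 2024:Thu 2028:Tue 2032:Sun 2036:Fri 2040:Wed✓
Wednesday: 1928, 1956, 1984, 2012, 2040 → 5.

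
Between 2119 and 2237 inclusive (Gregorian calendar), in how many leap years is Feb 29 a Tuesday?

4

Leap years in 2119–2237: 29 of them.
Feb 29 weekday advances by 5 (mod 7) from one leap year to the next four years later (or differs when a century non-leap intervenes).
Leap-day weekdays: 2120:Thu 2124:Tue✓ 2128:Sun 2132:Fri 2136:Wed 2140:Mon 2144:Sat 2148:Thu 2152:Tue✓ 2156:Sun 2160:Fri 2164:Wed 2168:Mon …(3 more)… 2184:Sun 2188:Fri 2192:Wed 2196:Mon 2204:Wed 2208:Mon 2212:Sat 2216:Thu 2220:Tue✓ 2224:Sun 2228:Fri 2232:Wed 2236:Mon
Tuesday: 2124, 2152, 2180, 2220 → 4.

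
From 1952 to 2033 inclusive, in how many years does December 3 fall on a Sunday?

Track December 3's weekday year by year (advancing +1, or +2 across a Feb 29):
  1952: Wed  1953: Thu (+1)  1954: Fri (+1)  1955: Sat (+1)  1956: Mon (+2)
  1957: Tue (+1)  1958: Wed (+1)  1959: Thu (+1)  1960: Sat (+2)  1961: Sun (+1) ✓
  1962: Mon (+1)  1963: Tue (+1)  1964: Thu (+2)  1965: Fri (+1)  … (54 more years) …
  2020: Thu (+2)  2021: Fri (+1)  2022: Sat (+1)  2023: Sun (+1) ✓  2024: Tue (+2)
  2025: Wed (+1)  2026: Thu (+1)  2027: Fri (+1)  2028: Sun (+2) ✓  2029: Mon (+1)
  2030: Tue (+1)  2031: Wed (+1)  2032: Fri (+2)  2033: Sat (+1)
Sunday years: 1961, 1967, 1972, 1978, 1989, 1995, 2000, 2006, 2017, 2023, 2028 — 11 in total.

11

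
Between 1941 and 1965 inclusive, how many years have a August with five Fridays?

August has 31 days; it has five Fridays when Friday falls among the first (month-length − 28) days — i.e. when August 1 is one of Friday/Thursday/Wednesday.
August 1 by year: 1941:Fri✓ 1942:Sat 1943:Sun 1944:Tue 1945:Wed✓ 1946:Thu✓ 1947:Fri✓ 1948:Sun 1949:Mon 1950:Tue 1951:Wed✓ 1952:Fri✓ 1953:Sat 1954:Sun 1955:Mon 1956:Wed✓ 1957:Thu✓ 1958:Fri✓ 1959:Sat 1960:Mon 1961:Tue 1962:Wed✓ 1963:Thu✓ 1964:Sat 1965:Sun
Years with five Fridays: 1941, 1945, 1946, 1947, 1951, 1952, 1956, 1957, 1958, 1962, 1963 → 11.

11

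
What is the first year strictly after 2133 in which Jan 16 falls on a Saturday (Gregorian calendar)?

From one year to the next, a fixed date's weekday advances by 1, or by 2 when a Feb 29 lies between the two dates.
2133: January 16 is Friday.
2134: Saturday (+1)
Jan 16 falls on a Saturday in 2134.

2134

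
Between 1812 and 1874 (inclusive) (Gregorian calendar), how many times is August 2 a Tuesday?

Track August 2's weekday year by year (advancing +1, or +2 across a Feb 29):
  1812: Sun  1813: Mon (+1)  1814: Tue (+1) ✓  1815: Wed (+1)  1816: Fri (+2)
  1817: Sat (+1)  1818: Sun (+1)  1819: Mon (+1)  1820: Wed (+2)  1821: Thu (+1)
  1822: Fri (+1)  1823: Sat (+1)  1824: Mon (+2)  1825: Tue (+1) ✓  … (35 more years) …
  1861: Fri (+1)  1862: Sat (+1)  1863: Sun (+1)  1864: Tue (+2) ✓  1865: Wed (+1)
  1866: Thu (+1)  1867: Fri (+1)  1868: Sun (+2)  1869: Mon (+1)  1870: Tue (+1) ✓
  1871: Wed (+1)  1872: Fri (+2)  1873: Sat (+1)  1874: Sun (+1)
Tuesday years: 1814, 1825, 1831, 1836, 1842, 1853, 1859, 1864, 1870 — 9 in total.

9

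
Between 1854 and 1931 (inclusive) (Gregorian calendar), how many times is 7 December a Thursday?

Track 7 December's weekday year by year (advancing +1, or +2 across a Feb 29):
  1854: Thu ✓  1855: Fri (+1)  1856: Sun (+2)  1857: Mon (+1)  1858: Tue (+1)
  1859: Wed (+1)  1860: Fri (+2)  1861: Sat (+1)  1862: Sun (+1)  1863: Mon (+1)
  1864: Wed (+2)  1865: Thu (+1) ✓  1866: Fri (+1)  1867: Sat (+1)  … (50 more years) …
  1918: Sat (+1)  1919: Sun (+1)  1920: Tue (+2)  1921: Wed (+1)  1922: Thu (+1) ✓
  1923: Fri (+1)  1924: Sun (+2)  1925: Mon (+1)  1926: Tue (+1)  1927: Wed (+1)
  1928: Fri (+2)  1929: Sat (+1)  1930: Sun (+1)  1931: Mon (+1)
Thursday years: 1854, 1865, 1871, 1876, 1882, 1893, 1899, 1905, 1911, 1916, 1922 — 11 in total.

11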